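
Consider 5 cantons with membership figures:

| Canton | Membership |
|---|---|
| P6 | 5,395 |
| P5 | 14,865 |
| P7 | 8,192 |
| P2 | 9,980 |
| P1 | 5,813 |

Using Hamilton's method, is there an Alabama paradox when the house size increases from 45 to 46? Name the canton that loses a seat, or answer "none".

At 45 seats: P6 6, P5 15, P7 8, P2 10, P1 6.
At 46 seats: P6 6, P5 15, P7 9, P2 10, P1 6.
No canton's allocation decreased.

none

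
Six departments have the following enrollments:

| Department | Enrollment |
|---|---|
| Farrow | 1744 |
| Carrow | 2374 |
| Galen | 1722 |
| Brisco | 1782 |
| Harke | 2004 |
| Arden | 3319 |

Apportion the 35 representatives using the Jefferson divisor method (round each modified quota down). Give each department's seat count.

Farrow: 5, Carrow: 6, Galen: 5, Brisco: 5, Harke: 5, Arden: 9

Standard divisor 12945/35 ≈ 369.857; standard quotas: Farrow 4.715, Carrow 6.419, Galen 4.656, Brisco 4.818, Harke 5.418, Arden 8.974.
Rounding down gives 4, 6, 4, 4, 5, 8 = 31 seats, so the divisor must be adjusted.
With modified divisor 342: modified quotas Farrow 5.099, Carrow 6.942, Galen 5.035, Brisco 5.211, Harke 5.860, Arden 9.705.
Rounding down: Farrow 5, Carrow 6, Galen 5, Brisco 5, Harke 5, Arden 9 (total 35).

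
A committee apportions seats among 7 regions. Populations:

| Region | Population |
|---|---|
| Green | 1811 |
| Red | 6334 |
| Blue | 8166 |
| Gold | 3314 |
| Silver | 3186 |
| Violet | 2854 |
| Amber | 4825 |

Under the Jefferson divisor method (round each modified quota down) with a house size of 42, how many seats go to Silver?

4

Standard divisor 30490/42 ≈ 725.952; standard quotas: Green 2.495, Red 8.725, Blue 11.249, Gold 4.565, Silver 4.389, Violet 3.931, Amber 6.646.
Rounding down gives 2, 8, 11, 4, 4, 3, 6 = 38 seats, so the divisor must be adjusted.
With modified divisor 670: modified quotas Green 2.703, Red 9.454, Blue 12.188, Gold 4.946, Silver 4.755, Violet 4.260, Amber 7.201.
Rounding down: Green 2, Red 9, Blue 12, Gold 4, Silver 4, Violet 4, Amber 7 (total 42).
Silver receives 4.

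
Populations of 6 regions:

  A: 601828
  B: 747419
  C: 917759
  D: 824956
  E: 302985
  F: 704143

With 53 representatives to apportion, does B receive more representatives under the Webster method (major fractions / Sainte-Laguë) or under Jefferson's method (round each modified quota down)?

Webster

Webster: A 8, B 10, C 12, D 10, E 4, F 9.
Jefferson: A 8, B 9, C 12, D 11, E 4, F 9.
B gets 10 under Webster and 9 under Jefferson.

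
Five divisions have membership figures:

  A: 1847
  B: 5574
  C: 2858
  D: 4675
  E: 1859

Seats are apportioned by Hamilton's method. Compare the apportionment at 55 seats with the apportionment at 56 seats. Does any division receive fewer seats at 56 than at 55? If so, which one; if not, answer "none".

C

At 55 seats: A 6, B 18, C 10, D 15, E 6.
At 56 seats: A 6, B 19, C 9, D 16, E 6.
C drops from 10 to 9.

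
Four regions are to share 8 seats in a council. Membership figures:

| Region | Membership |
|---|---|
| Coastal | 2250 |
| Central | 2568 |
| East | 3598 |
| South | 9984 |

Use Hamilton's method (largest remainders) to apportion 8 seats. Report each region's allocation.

Standard divisor: 18400 ÷ 8 = 2300.
Standard quotas: Coastal 0.9783, Central 1.1165, East 1.5643, South 4.3409.
Lower quotas: Coastal 0, Central 1, East 1, South 4 (sum 6, leaving 2 seats).
Remainders in descending order: Coastal 0.9783, East 0.5643, South 0.3409, Central 0.1165.
The surplus seats go to Coastal, East.

Coastal: 1, Central: 1, East: 2, South: 4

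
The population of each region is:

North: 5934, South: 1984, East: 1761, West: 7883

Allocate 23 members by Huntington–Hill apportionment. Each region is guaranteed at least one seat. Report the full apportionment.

With divisor 772: modified quotas North 7.687, South 2.570, East 2.281, West 10.211.
Geometric-mean thresholds: North √(7·8)=7.483, South √(2·3)=2.449, East √(2·3)=2.449, West √(10·11)=10.488.
Each quota rounded against its threshold gives North 8, South 3, East 2, West 10 (total 23).

North: 8, South: 3, East: 2, West: 10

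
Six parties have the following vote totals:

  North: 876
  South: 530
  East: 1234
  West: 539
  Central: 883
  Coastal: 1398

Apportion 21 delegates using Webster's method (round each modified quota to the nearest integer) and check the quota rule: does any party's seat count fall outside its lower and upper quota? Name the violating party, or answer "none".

none

Standard quotas: North 3.369, South 2.038, East 4.746, West 2.073, Central 3.396, Coastal 5.377.
Webster allocation: North 3, South 2, East 5, West 2, Central 3, Coastal 6.
Every allocation lies between the lower and upper quota.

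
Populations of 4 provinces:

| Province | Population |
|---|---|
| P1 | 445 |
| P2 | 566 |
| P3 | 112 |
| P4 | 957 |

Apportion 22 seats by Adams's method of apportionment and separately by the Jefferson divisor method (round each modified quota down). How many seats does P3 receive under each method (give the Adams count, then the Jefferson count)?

Adams: P1 5, P2 6, P3 2, P4 9.
Jefferson: P1 5, P2 6, P3 1, P4 10.
P3 gets 2 under Adams and 1 under Jefferson.

2 and 1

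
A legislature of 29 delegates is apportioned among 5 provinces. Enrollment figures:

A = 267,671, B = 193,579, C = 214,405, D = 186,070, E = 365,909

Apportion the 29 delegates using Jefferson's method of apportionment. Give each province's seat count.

Standard divisor 1227634/29 ≈ 42332.207; standard quotas: A 6.323, B 4.573, C 5.065, D 4.395, E 8.644.
Rounding down gives 6, 4, 5, 4, 8 = 27 seats, so the divisor must be adjusted.
With modified divisor 38500: modified quotas A 6.952, B 5.028, C 5.569, D 4.833, E 9.504.
Rounding down: A 6, B 5, C 5, D 4, E 9 (total 29).

A 6; B 5; C 5; D 4; E 9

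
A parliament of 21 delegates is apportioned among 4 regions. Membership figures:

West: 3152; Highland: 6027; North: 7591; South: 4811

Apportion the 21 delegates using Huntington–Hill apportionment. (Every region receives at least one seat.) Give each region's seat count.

West: 3, Highland: 6, North: 7, South: 5

With divisor 1045: modified quotas West 3.016, Highland 5.767, North 7.264, South 4.604.
Geometric-mean thresholds: West √(3·4)=3.464, Highland √(5·6)=5.477, North √(7·8)=7.483, South √(4·5)=4.472.
Each quota rounded against its threshold gives West 3, Highland 6, North 7, South 5 (total 21).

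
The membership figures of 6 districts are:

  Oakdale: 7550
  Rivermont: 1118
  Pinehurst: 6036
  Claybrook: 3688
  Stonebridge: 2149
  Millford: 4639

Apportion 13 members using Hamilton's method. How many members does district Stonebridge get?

Total 25180; standard divisor 25180/13 ≈ 1936.923.
Standard quotas: Oakdale 3.8979, Rivermont 0.5772, Pinehurst 3.1163, Claybrook 1.9041, Stonebridge 1.1095, Millford 2.3950.
Lower quotas: Oakdale 3, Rivermont 0, Pinehurst 3, Claybrook 1, Stonebridge 1, Millford 2 (sum 10, leaving 3 seats).
Remainders in descending order: Claybrook 0.9041, Oakdale 0.8979, Rivermont 0.5772, Millford 0.3950, Pinehurst 0.1163, Stonebridge 0.1095.
The surplus seats go to Claybrook, Oakdale, Rivermont.
Stonebridge receives 1.

1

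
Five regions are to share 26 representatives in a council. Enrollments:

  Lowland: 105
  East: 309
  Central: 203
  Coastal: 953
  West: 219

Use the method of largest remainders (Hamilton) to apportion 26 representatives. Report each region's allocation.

Lowland 2; East 4; Central 3; Coastal 14; West 3

Total 1789; standard divisor 1789/26 ≈ 68.808.
Standard quotas: Lowland 1.526, East 4.491, Central 2.950, Coastal 13.850, West 3.183.
Lower quotas: Lowland 1, East 4, Central 2, Coastal 13, West 3 (sum 23, leaving 3 seats).
Remainders in descending order: Central 0.950, Coastal 0.850, Lowland 0.526, East 0.491, West 0.183.
Largest remainders: Central, Coastal, Lowland receive the extra seats.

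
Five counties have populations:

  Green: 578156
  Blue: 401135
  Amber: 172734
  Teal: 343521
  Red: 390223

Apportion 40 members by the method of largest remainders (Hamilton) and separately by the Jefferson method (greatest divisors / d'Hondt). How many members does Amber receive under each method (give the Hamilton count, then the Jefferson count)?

4 and 3

Hamilton: Green 12, Blue 9, Amber 4, Teal 7, Red 8.
Jefferson: Green 13, Blue 9, Amber 3, Teal 7, Red 8.
Amber gets 4 under Hamilton and 3 under Jefferson.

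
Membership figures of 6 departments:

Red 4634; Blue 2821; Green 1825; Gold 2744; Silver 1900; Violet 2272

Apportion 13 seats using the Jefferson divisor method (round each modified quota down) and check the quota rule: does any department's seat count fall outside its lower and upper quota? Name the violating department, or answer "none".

Standard quotas: Red 3.720, Blue 2.264, Green 1.465, Gold 2.203, Silver 1.525, Violet 1.824.
Jefferson allocation: Red 4, Blue 2, Green 1, Gold 2, Silver 2, Violet 2.
Every allocation lies between the lower and upper quota.

none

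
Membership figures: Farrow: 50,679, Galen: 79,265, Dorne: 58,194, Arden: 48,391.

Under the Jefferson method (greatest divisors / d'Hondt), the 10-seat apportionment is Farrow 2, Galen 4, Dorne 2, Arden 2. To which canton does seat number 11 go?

Dorne

Priority for the next seat is population ÷ (current seats + 1).
Priorities: Farrow 16893.000, Galen 15853.000, Dorne 19398.000, Arden 16130.333.
Highest priority: Dorne.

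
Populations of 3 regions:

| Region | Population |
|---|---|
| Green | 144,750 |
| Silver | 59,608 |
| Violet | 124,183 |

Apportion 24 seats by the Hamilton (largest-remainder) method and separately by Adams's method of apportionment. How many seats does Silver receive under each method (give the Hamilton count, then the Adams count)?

4 and 5

Hamilton: Green 11, Silver 4, Violet 9.
Adams: Green 10, Silver 5, Violet 9.
Silver gets 4 under Hamilton and 5 under Adams.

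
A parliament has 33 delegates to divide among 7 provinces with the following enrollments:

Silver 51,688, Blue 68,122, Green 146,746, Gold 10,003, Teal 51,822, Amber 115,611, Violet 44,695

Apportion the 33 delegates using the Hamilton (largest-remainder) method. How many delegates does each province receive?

Total 488687; standard divisor 488687/33 ≈ 14808.697.
Standard quotas: Silver 3.4904, Blue 4.6001, Green 9.9094, Gold 0.6755, Teal 3.4994, Amber 7.8070, Violet 3.0182.
Lower quotas: Silver 3, Blue 4, Green 9, Gold 0, Teal 3, Amber 7, Violet 3 (sum 29, leaving 4 seats).
Remainders in descending order: Green 0.9094, Amber 0.8070, Gold 0.6755, Blue 0.6001, Teal 0.4994, Silver 0.4904, Violet 0.0182.
The surplus seats go to Green, Amber, Gold, Blue.

Silver 3; Blue 5; Green 10; Gold 1; Teal 3; Amber 8; Violet 3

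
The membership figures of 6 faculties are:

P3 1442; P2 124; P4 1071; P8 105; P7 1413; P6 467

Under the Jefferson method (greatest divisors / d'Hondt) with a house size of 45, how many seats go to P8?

1

Standard divisor 4622/45 ≈ 102.711; standard quotas: P3 14.039, P2 1.207, P4 10.427, P8 1.022, P7 13.757, P6 4.547.
Rounding down gives 14, 1, 10, 1, 13, 4 = 43 seats, so the divisor must be adjusted.
With modified divisor 97: modified quotas P3 14.866, P2 1.278, P4 11.041, P8 1.082, P7 14.567, P6 4.814.
Rounding down: P3 14, P2 1, P4 11, P8 1, P7 14, P6 4 (total 45).
P8 receives 1.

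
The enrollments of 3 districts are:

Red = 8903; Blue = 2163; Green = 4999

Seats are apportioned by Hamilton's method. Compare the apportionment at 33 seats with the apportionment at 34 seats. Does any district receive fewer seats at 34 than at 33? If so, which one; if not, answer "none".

Blue

At 33 seats: Red 18, Blue 5, Green 10.
At 34 seats: Red 19, Blue 4, Green 11.
Blue drops from 5 to 4.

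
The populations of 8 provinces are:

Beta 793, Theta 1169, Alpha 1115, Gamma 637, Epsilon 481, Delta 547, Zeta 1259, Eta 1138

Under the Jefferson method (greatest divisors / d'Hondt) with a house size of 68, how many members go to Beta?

8

Standard divisor 7139/68 ≈ 104.985; standard quotas: Beta 7.553, Theta 11.135, Alpha 10.621, Gamma 6.068, Epsilon 4.582, Delta 5.210, Zeta 11.992, Eta 10.840.
Rounding down gives 7, 11, 10, 6, 4, 5, 11, 10 = 64 seats, so the divisor must be adjusted.
With modified divisor 98: modified quotas Beta 8.092, Theta 11.929, Alpha 11.378, Gamma 6.500, Epsilon 4.908, Delta 5.582, Zeta 12.847, Eta 11.612.
Rounding down: Beta 8, Theta 11, Alpha 11, Gamma 6, Epsilon 4, Delta 5, Zeta 12, Eta 11 (total 68).
Beta receives 8.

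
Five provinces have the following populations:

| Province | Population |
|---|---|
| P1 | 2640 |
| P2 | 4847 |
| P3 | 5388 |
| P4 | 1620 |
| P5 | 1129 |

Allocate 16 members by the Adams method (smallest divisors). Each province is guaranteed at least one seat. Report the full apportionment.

Standard divisor 15624/16 ≈ 976.5; standard quotas: P1 2.704, P2 4.964, P3 5.518, P4 1.659, P5 1.156.
Rounding up gives 3, 5, 6, 2, 2 = 18 seats, so the divisor must be adjusted.
With modified divisor 1200: modified quotas P1 2.200, P2 4.039, P3 4.490, P4 1.350, P5 0.941.
Rounding up: P1 3, P2 5, P3 5, P4 2, P5 1 (total 16).

P1 3, P2 5, P3 5, P4 2, P5 1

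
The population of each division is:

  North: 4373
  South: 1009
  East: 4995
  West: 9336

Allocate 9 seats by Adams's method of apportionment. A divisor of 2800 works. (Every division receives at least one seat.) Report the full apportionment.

North 2; South 1; East 2; West 4

With modified divisor 2800: modified quotas North 1.562, South 0.360, East 1.784, West 3.334.
Rounding up: North 2, South 1, East 2, West 4 (total 9).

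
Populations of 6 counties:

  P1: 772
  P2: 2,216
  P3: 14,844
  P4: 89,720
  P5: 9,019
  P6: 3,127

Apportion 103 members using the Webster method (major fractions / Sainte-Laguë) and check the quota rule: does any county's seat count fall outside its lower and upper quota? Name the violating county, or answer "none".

P4

Standard quotas: P1 0.664, P2 1.907, P3 12.773, P4 77.204, P5 7.761, P6 2.691.
Webster allocation: P1 1, P2 2, P3 13, P4 76, P5 8, P6 3.
P4 has quota 77.204 (lower 77, upper 78) but receives 76 — outside the quota interval.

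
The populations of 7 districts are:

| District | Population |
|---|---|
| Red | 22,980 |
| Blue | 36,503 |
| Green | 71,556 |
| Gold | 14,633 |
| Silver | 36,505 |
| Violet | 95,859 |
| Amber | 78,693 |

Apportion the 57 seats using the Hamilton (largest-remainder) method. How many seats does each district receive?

Total 356729; standard divisor 356729/57 ≈ 6258.404.
Standard quotas: Red 3.6719, Blue 5.8326, Green 11.4336, Gold 2.3381, Silver 5.8330, Violet 15.3168, Amber 12.5740.
Lower quotas: Red 3, Blue 5, Green 11, Gold 2, Silver 5, Violet 15, Amber 12 (sum 53, leaving 4 seats).
Remainders in descending order: Silver 0.8330, Blue 0.8326, Red 0.6719, Amber 0.5740, Green 0.4336, Gold 0.3381, Violet 0.3168.
The surplus seats go to Silver, Blue, Red, Amber.

Red: 4, Blue: 6, Green: 11, Gold: 2, Silver: 6, Violet: 15, Amber: 13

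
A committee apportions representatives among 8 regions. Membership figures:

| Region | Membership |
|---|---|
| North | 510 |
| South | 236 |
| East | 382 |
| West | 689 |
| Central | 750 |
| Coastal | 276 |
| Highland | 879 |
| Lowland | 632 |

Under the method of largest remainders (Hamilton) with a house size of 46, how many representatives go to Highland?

9

The standard divisor is 4354/46 ≈ 94.652.
Standard quotas: North 5.388, South 2.493, East 4.036, West 7.279, Central 7.924, Coastal 2.916, Highland 9.287, Lowland 6.677.
Lower quotas: North 5, South 2, East 4, West 7, Central 7, Coastal 2, Highland 9, Lowland 6 (sum 42, leaving 4 seats).
Remainders in descending order: Central 0.924, Coastal 0.916, Lowland 0.677, South 0.493, North 0.388, Highland 0.287, West 0.279, East 0.036.
Largest remainders: Central, Coastal, Lowland, South receive the extra seats.
Highland receives 9.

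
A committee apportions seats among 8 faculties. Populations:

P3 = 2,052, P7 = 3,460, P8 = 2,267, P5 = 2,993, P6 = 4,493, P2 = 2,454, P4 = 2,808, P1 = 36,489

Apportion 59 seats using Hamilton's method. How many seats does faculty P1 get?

38

Standard divisor: 57016 ÷ 59 ≈ 966.373.
Standard quotas: P3 2.1234, P7 3.5804, P8 2.3459, P5 3.0971, P6 4.6493, P2 2.5394, P4 2.9057, P1 37.7587.
Lower quotas: P3 2, P7 3, P8 2, P5 3, P6 4, P2 2, P4 2, P1 37 (sum 55, leaving 4 seats).
Remainders in descending order: P4 0.9057, P1 0.7587, P6 0.6493, P7 0.5804, P2 0.5394, P8 0.3459, P3 0.1234, P5 0.0971.
The surplus seats go to P4, P1, P6, P7.
P1 receives 38.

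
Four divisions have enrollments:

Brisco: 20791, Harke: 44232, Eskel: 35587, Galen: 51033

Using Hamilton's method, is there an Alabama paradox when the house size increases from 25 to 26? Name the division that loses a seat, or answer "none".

Brisco

At 25 seats: Brisco 4, Harke 7, Eskel 6, Galen 8.
At 26 seats: Brisco 3, Harke 8, Eskel 6, Galen 9.
Brisco drops from 4 to 3.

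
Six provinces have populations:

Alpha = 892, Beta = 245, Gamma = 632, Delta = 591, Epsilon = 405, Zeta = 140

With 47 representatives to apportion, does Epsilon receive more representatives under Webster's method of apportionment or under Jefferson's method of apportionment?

Webster

Webster: Alpha 14, Beta 4, Gamma 10, Delta 10, Epsilon 7, Zeta 2.
Jefferson: Alpha 15, Beta 4, Gamma 10, Delta 10, Epsilon 6, Zeta 2.
Epsilon gets 7 under Webster and 6 under Jefferson.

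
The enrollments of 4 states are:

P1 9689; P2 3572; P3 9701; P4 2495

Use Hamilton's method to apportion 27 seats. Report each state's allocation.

P1=10, P2=4, P3=10, P4=3

Standard divisor: 25457 ÷ 27 ≈ 942.852.
Standard quotas: P1 10.2763, P2 3.7885, P3 10.2890, P4 2.6462.
Lower quotas: P1 10, P2 3, P3 10, P4 2 (sum 25, leaving 2 seats).
Remainders in descending order: P2 0.7885, P4 0.6462, P3 0.2890, P1 0.2763.
The surplus seats go to P2, P4.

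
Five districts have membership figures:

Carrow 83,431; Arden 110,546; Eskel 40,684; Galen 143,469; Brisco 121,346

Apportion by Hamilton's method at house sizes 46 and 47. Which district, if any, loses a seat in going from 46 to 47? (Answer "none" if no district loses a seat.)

At 46 seats: Carrow 8, Arden 10, Eskel 4, Galen 13, Brisco 11.
At 47 seats: Carrow 8, Arden 10, Eskel 4, Galen 14, Brisco 11.
No district's allocation decreased.

none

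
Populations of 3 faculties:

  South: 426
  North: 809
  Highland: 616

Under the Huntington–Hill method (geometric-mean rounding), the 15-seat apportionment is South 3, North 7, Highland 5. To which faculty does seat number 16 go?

Priority for the next seat is population ÷ (√(s·(s+1))).
Priorities: South 122.976, North 108.107, Highland 112.466.
Highest priority: South.

South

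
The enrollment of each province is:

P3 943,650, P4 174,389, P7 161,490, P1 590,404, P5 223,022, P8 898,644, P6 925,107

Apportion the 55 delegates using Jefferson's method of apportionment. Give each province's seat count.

Standard divisor 3916706/55 ≈ 71212.836; standard quotas: P3 13.251, P4 2.449, P7 2.268, P1 8.291, P5 3.132, P8 12.619, P6 12.991.
Rounding down gives 13, 2, 2, 8, 3, 12, 12 = 52 seats, so the divisor must be adjusted.
With modified divisor 66700: modified quotas P3 14.148, P4 2.615, P7 2.421, P1 8.852, P5 3.344, P8 13.473, P6 13.870.
Rounding down: P3 14, P4 2, P7 2, P1 8, P5 3, P8 13, P6 13 (total 55).

P3 14, P4 2, P7 2, P1 8, P5 3, P8 13, P6 13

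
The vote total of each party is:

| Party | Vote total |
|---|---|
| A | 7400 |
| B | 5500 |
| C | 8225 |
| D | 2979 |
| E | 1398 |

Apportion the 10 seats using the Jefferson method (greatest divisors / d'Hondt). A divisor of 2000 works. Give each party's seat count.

A 3, B 2, C 4, D 1, E 0

With modified divisor 2000: modified quotas A 3.700, B 2.750, C 4.112, D 1.490, E 0.699.
Rounding down: A 3, B 2, C 4, D 1, E 0 (total 10).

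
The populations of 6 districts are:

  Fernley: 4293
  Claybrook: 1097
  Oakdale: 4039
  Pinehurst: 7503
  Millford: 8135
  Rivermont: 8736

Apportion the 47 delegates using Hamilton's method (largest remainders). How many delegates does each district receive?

Fernley 6, Claybrook 2, Oakdale 6, Pinehurst 10, Millford 11, Rivermont 12

Total 33803; standard divisor 33803/47 ≈ 719.213.
Standard quotas: Fernley 5.9690, Claybrook 1.5253, Oakdale 5.6159, Pinehurst 10.4322, Millford 11.3110, Rivermont 12.1466.
Lower quotas: Fernley 5, Claybrook 1, Oakdale 5, Pinehurst 10, Millford 11, Rivermont 12 (sum 44, leaving 3 seats).
Remainders in descending order: Fernley 0.9690, Oakdale 0.6159, Claybrook 0.5253, Pinehurst 0.4322, Millford 0.3110, Rivermont 0.1466.
The surplus seats go to Fernley, Oakdale, Claybrook.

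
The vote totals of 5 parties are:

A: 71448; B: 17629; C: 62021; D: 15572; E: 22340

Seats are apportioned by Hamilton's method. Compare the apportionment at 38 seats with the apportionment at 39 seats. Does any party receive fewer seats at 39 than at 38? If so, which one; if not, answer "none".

E

At 38 seats: A 14, B 4, C 12, D 3, E 5.
At 39 seats: A 15, B 4, C 13, D 3, E 4.
E drops from 5 to 4.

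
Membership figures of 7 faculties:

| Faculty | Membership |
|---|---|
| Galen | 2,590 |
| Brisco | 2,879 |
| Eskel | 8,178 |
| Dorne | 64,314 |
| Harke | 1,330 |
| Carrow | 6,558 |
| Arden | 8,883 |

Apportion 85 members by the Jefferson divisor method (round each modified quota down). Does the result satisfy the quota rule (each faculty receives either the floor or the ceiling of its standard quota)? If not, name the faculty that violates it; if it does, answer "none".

Standard quotas: Galen 2.324, Brisco 2.583, Eskel 7.338, Dorne 57.707, Harke 1.193, Carrow 5.884, Arden 7.970.
Jefferson allocation: Galen 2, Brisco 2, Eskel 7, Dorne 59, Harke 1, Carrow 6, Arden 8.
Dorne has quota 57.707 (lower 57, upper 58) but receives 59 — outside the quota interval.

Dorne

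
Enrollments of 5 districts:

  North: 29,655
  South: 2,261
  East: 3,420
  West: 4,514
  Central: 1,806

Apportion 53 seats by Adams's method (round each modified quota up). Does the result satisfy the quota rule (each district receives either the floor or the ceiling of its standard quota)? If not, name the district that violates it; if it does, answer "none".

Standard quotas: North 37.731, South 2.877, East 4.351, West 5.743, Central 2.298.
Adams allocation: North 36, South 3, East 5, West 6, Central 3.
North has quota 37.731 (lower 37, upper 38) but receives 36 — outside the quota interval.

North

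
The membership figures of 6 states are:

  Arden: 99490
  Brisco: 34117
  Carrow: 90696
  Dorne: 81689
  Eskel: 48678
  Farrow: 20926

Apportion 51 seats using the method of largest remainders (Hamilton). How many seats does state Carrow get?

12

Standard divisor: 375596 ÷ 51 ≈ 7364.627.
Standard quotas: Arden 13.5092, Brisco 4.6325, Carrow 12.3151, Dorne 11.0921, Eskel 6.6097, Farrow 2.8414.
Lower quotas: Arden 13, Brisco 4, Carrow 12, Dorne 11, Eskel 6, Farrow 2 (sum 48, leaving 3 seats).
Remainders in descending order: Farrow 0.8414, Brisco 0.6325, Eskel 0.6097, Arden 0.5092, Carrow 0.3151, Dorne 0.0921.
Largest remainders: Farrow, Brisco, Eskel receive the extra seats.
Carrow receives 12.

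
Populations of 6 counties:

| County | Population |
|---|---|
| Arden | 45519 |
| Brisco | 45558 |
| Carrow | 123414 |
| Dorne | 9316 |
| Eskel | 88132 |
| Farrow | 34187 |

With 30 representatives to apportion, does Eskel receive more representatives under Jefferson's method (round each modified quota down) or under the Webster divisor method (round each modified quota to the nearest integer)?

Jefferson

Jefferson: Arden 4, Brisco 4, Carrow 11, Dorne 0, Eskel 8, Farrow 3.
Webster: Arden 4, Brisco 4, Carrow 11, Dorne 1, Eskel 7, Farrow 3.
Eskel gets 8 under Jefferson and 7 under Webster.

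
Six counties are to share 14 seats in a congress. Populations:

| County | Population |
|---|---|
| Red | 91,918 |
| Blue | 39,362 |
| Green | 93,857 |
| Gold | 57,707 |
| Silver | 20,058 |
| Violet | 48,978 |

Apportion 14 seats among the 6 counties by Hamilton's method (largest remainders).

Standard divisor: 351880 ÷ 14 ≈ 25134.286.
Standard quotas: Red 3.6571, Blue 1.5661, Green 3.7342, Gold 2.2959, Silver 0.7980, Violet 1.9487.
Lower quotas: Red 3, Blue 1, Green 3, Gold 2, Silver 0, Violet 1 (sum 10, leaving 4 seats).
Remainders in descending order: Violet 0.9487, Silver 0.7980, Green 0.7342, Red 0.6571, Blue 0.5661, Gold 0.2959.
The surplus seats go to Violet, Silver, Green, Red.

Red 4; Blue 1; Green 4; Gold 2; Silver 1; Violet 2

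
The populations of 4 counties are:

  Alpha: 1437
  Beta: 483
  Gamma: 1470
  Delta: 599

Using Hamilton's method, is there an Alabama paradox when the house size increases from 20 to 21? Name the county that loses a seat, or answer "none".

At 20 seats: Alpha 7, Beta 3, Gamma 7, Delta 3.
At 21 seats: Alpha 8, Beta 2, Gamma 8, Delta 3.
Beta drops from 3 to 2.

Beta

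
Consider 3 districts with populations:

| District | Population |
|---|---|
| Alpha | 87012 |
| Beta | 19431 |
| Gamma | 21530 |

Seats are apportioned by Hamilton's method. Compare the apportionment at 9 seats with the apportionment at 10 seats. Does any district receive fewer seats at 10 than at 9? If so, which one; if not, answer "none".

At 9 seats: Alpha 6, Beta 1, Gamma 2.
At 10 seats: Alpha 7, Beta 1, Gamma 2.
No district's allocation decreased.

none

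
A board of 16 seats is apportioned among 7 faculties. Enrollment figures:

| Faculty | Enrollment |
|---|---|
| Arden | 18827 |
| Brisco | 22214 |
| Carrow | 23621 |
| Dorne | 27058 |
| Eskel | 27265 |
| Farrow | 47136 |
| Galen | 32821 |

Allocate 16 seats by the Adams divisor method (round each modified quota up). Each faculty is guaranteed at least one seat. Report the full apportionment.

Arden=2, Brisco=2, Carrow=2, Dorne=2, Eskel=2, Farrow=3, Galen=3

Standard divisor 198942/16 ≈ 12433.875; standard quotas: Arden 1.514, Brisco 1.787, Carrow 1.900, Dorne 2.176, Eskel 2.193, Farrow 3.791, Galen 2.640.
Rounding up gives 2, 2, 2, 3, 3, 4, 3 = 19 seats, so the divisor must be adjusted.
With modified divisor 16100: modified quotas Arden 1.169, Brisco 1.380, Carrow 1.467, Dorne 1.681, Eskel 1.693, Farrow 2.928, Galen 2.039.
Rounding up: Arden 2, Brisco 2, Carrow 2, Dorne 2, Eskel 2, Farrow 3, Galen 3 (total 16).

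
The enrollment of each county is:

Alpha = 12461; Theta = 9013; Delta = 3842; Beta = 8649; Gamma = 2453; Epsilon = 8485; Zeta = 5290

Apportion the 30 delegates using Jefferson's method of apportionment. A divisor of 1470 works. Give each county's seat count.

Alpha: 8, Theta: 6, Delta: 2, Beta: 5, Gamma: 1, Epsilon: 5, Zeta: 3

With modified divisor 1470: modified quotas Alpha 8.477, Theta 6.131, Delta 2.614, Beta 5.884, Gamma 1.669, Epsilon 5.772, Zeta 3.599.
Rounding down: Alpha 8, Theta 6, Delta 2, Beta 5, Gamma 1, Epsilon 5, Zeta 3 (total 30).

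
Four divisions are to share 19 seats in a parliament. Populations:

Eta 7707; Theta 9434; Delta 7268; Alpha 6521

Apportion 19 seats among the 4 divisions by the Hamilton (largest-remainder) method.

Total 30930; standard divisor 30930/19 ≈ 1627.895.
Standard quotas: Eta 4.7343, Theta 5.7952, Delta 4.4647, Alpha 4.0058.
Lower quotas: Eta 4, Theta 5, Delta 4, Alpha 4 (sum 17, leaving 2 seats).
Remainders in descending order: Theta 0.7952, Eta 0.7343, Delta 0.4647, Alpha 0.0058.
The surplus seats go to Theta, Eta.

Eta=5, Theta=6, Delta=4, Alpha=4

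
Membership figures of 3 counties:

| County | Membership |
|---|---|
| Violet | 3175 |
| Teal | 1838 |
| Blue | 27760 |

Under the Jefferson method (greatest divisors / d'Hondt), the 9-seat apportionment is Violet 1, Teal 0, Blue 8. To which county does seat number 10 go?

Priority for the next seat is population ÷ (current seats + 1).
Priorities: Violet 1587.500, Teal 1838.000, Blue 3084.444.
Highest priority: Blue.

Blue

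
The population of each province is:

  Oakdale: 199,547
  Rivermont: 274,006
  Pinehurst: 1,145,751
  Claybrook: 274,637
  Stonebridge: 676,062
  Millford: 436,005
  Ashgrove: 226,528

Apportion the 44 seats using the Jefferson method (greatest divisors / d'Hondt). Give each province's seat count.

Oakdale: 2, Rivermont: 4, Pinehurst: 16, Claybrook: 4, Stonebridge: 9, Millford: 6, Ashgrove: 3

Standard divisor 3232536/44 ≈ 73466.727; standard quotas: Oakdale 2.716, Rivermont 3.730, Pinehurst 15.596, Claybrook 3.738, Stonebridge 9.202, Millford 5.935, Ashgrove 3.083.
Rounding down gives 2, 3, 15, 3, 9, 5, 3 = 40 seats, so the divisor must be adjusted.
With modified divisor 68100: modified quotas Oakdale 2.930, Rivermont 4.024, Pinehurst 16.825, Claybrook 4.033, Stonebridge 9.927, Millford 6.402, Ashgrove 3.326.
Rounding down: Oakdale 2, Rivermont 4, Pinehurst 16, Claybrook 4, Stonebridge 9, Millford 6, Ashgrove 3 (total 44).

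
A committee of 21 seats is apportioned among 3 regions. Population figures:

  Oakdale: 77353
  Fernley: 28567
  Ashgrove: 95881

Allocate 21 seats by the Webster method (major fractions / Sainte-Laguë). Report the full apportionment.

Oakdale: 8, Fernley: 3, Ashgrove: 10

Standard divisor 201801/21 ≈ 9609.571; standard quotas: Oakdale 8.050, Fernley 2.973, Ashgrove 9.978.
Rounding to the nearest integer gives Oakdale 8, Fernley 3, Ashgrove 10 — total 21, matching the house size, so no adjustment is needed.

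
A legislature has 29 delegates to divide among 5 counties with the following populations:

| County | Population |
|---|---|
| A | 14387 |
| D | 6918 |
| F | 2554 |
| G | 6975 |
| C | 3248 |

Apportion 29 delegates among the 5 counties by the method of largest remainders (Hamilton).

Total 34082; standard divisor 34082/29 ≈ 1175.241.
Standard quotas: A 12.2417, D 5.8865, F 2.1732, G 5.9350, C 2.7637.
Lower quotas: A 12, D 5, F 2, G 5, C 2 (sum 26, leaving 3 seats).
Remainders in descending order: G 0.9350, D 0.8865, C 0.7637, A 0.2417, F 0.1732.
The surplus seats go to G, D, C.

A 12, D 6, F 2, G 6, C 3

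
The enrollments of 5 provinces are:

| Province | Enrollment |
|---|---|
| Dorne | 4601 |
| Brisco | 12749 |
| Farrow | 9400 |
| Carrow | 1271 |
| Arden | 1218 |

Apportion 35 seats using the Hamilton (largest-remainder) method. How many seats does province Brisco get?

15

Total 29239; standard divisor 29239/35 ≈ 835.4.
Standard quotas: Dorne 5.5075, Brisco 15.2610, Farrow 11.2521, Carrow 1.5214, Arden 1.4580.
Lower quotas: Dorne 5, Brisco 15, Farrow 11, Carrow 1, Arden 1 (sum 33, leaving 2 seats).
Remainders in descending order: Carrow 0.5214, Dorne 0.5075, Arden 0.4580, Brisco 0.2610, Farrow 0.2521.
Largest remainders: Carrow, Dorne receive the extra seats.
Brisco receives 15.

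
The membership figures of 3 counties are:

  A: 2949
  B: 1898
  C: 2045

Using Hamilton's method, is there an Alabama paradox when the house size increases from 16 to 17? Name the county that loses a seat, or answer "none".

At 16 seats: A 7, B 4, C 5.
At 17 seats: A 7, B 5, C 5.
No county's allocation decreased.

none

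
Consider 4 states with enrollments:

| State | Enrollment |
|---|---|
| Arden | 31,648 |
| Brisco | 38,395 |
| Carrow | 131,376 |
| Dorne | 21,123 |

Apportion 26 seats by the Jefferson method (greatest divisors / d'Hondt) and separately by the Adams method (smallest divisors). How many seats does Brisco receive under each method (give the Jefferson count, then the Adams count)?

Jefferson: Arden 4, Brisco 4, Carrow 16, Dorne 2.
Adams: Arden 4, Brisco 5, Carrow 14, Dorne 3.
Brisco gets 4 under Jefferson and 5 under Adams.

4 and 5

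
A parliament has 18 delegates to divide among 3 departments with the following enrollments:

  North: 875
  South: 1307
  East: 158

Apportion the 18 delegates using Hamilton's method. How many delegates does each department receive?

The standard divisor is 2340/18 = 130.
Standard quotas: North 6.731, South 10.054, East 1.215.
Lower quotas: North 6, South 10, East 1 (sum 17, leaving 1 seat).
Remainders in descending order: North 0.731, East 0.215, South 0.054.
The surplus seat goes to North.

North: 7, South: 10, East: 1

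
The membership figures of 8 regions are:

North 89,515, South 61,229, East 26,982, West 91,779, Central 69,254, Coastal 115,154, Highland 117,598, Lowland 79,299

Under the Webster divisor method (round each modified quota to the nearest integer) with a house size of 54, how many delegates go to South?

Standard divisor 650810/54 ≈ 12052.037; standard quotas: North 7.427, South 5.080, East 2.239, West 7.615, Central 5.746, Coastal 9.555, Highland 9.758, Lowland 6.580.
Rounding to the nearest integer gives 7, 5, 2, 8, 6, 10, 10, 7 = 55 seats, so the divisor must be adjusted.
With modified divisor 12160: modified quotas North 7.361, South 5.035, East 2.219, West 7.548, Central 5.695, Coastal 9.470, Highland 9.671, Lowland 6.521.
Rounding to the nearest integer: North 7, South 5, East 2, West 8, Central 6, Coastal 9, Highland 10, Lowland 7 (total 54).
South receives 5.

5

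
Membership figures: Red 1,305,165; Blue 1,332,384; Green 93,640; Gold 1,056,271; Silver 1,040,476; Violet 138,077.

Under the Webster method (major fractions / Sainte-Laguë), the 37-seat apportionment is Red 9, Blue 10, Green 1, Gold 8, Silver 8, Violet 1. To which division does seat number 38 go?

Red

Priority for the next seat is population ÷ (current seats + 0.5).
Priorities: Red 137385.789, Blue 126893.714, Green 62426.667, Gold 124267.176, Silver 122408.941, Violet 92051.333.
Highest priority: Red.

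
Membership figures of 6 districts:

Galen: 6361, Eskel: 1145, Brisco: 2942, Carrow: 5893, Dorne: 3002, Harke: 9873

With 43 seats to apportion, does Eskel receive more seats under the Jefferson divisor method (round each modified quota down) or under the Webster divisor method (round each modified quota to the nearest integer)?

Jefferson: Galen 10, Eskel 1, Brisco 4, Carrow 9, Dorne 4, Harke 15.
Webster: Galen 9, Eskel 2, Brisco 4, Carrow 9, Dorne 4, Harke 15.
Eskel gets 1 under Jefferson and 2 under Webster.

Webster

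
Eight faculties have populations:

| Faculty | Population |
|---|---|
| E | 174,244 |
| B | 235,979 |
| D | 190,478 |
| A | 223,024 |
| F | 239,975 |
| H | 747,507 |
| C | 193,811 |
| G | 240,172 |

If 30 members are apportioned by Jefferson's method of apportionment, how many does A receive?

3

Standard divisor 2245190/30 ≈ 74839.667; standard quotas: E 2.328, B 3.153, D 2.545, A 2.980, F 3.207, H 9.988, C 2.590, G 3.209.
Rounding down gives 2, 3, 2, 2, 3, 9, 2, 3 = 26 seats, so the divisor must be adjusted.
With modified divisor 64000: modified quotas E 2.723, B 3.687, D 2.976, A 3.485, F 3.750, H 11.680, C 3.028, G 3.753.
Rounding down: E 2, B 3, D 2, A 3, F 3, H 11, C 3, G 3 (total 30).
A receives 3.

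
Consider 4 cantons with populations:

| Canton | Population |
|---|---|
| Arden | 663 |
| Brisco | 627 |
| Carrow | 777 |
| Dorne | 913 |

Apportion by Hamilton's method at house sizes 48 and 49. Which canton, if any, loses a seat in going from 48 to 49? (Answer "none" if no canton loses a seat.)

At 48 seats: Arden 11, Brisco 10, Carrow 12, Dorne 15.
At 49 seats: Arden 11, Brisco 10, Carrow 13, Dorne 15.
No canton's allocation decreased.

none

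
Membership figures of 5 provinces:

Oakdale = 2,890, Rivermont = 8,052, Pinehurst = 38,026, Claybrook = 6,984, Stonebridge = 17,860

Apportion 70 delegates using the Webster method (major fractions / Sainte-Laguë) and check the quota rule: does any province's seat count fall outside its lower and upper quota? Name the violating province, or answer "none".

Standard quotas: Oakdale 2.741, Rivermont 7.636, Pinehurst 36.062, Claybrook 6.623, Stonebridge 16.938.
Webster allocation: Oakdale 3, Rivermont 8, Pinehurst 35, Claybrook 7, Stonebridge 17.
Pinehurst has quota 36.062 (lower 36, upper 37) but receives 35 — outside the quota interval.

Pinehurst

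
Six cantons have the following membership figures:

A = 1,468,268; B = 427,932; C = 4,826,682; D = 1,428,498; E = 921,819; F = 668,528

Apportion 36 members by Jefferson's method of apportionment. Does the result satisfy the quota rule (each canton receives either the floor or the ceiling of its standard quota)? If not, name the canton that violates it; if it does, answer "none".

Standard quotas: A 5.426, B 1.581, C 17.837, D 5.279, E 3.407, F 2.471.
Jefferson allocation: A 6, B 1, C 19, D 5, E 3, F 2.
C has quota 17.837 (lower 17, upper 18) but receives 19 — outside the quota interval.

C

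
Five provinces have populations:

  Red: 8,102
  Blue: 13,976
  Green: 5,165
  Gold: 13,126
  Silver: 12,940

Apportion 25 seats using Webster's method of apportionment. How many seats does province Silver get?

Standard divisor 53309/25 ≈ 2132.36; standard quotas: Red 3.800, Blue 6.554, Green 2.422, Gold 6.156, Silver 6.068.
Rounding to the nearest integer gives Red 4, Blue 7, Green 2, Gold 6, Silver 6 — total 25, matching the house size, so no adjustment is needed.
Silver receives 6.

6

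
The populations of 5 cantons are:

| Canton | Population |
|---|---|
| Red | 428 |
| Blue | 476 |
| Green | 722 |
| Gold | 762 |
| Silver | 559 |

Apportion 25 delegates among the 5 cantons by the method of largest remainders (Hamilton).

Total 2947; standard divisor 2947/25 ≈ 117.88.
Standard quotas: Red 3.631, Blue 4.038, Green 6.125, Gold 6.464, Silver 4.742.
Lower quotas: Red 3, Blue 4, Green 6, Gold 6, Silver 4 (sum 23, leaving 2 seats).
Remainders in descending order: Silver 0.742, Red 0.631, Gold 0.464, Green 0.125, Blue 0.038.
The surplus seats go to Silver, Red.

Red 4; Blue 4; Green 6; Gold 6; Silver 5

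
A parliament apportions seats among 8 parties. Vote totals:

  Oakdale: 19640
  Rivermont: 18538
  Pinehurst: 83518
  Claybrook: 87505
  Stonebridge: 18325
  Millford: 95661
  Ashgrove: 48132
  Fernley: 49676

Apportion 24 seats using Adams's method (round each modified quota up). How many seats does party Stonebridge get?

1

Standard divisor 420995/24 ≈ 17541.458; standard quotas: Oakdale 1.120, Rivermont 1.057, Pinehurst 4.761, Claybrook 4.988, Stonebridge 1.045, Millford 5.453, Ashgrove 2.744, Fernley 2.832.
Rounding up gives 2, 2, 5, 5, 2, 6, 3, 3 = 28 seats, so the divisor must be adjusted.
With modified divisor 20300: modified quotas Oakdale 0.967, Rivermont 0.913, Pinehurst 4.114, Claybrook 4.311, Stonebridge 0.903, Millford 4.712, Ashgrove 2.371, Fernley 2.447.
Rounding up: Oakdale 1, Rivermont 1, Pinehurst 5, Claybrook 5, Stonebridge 1, Millford 5, Ashgrove 3, Fernley 3 (total 24).
Stonebridge receives 1.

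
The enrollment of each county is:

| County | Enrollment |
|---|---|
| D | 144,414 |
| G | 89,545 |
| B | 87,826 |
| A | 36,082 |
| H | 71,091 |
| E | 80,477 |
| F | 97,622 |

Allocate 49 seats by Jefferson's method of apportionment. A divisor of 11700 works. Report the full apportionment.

With modified divisor 11700: modified quotas D 12.343, G 7.653, B 7.506, A 3.084, H 6.076, E 6.878, F 8.344.
Rounding down: D 12, G 7, B 7, A 3, H 6, E 6, F 8 (total 49).

D 12; G 7; B 7; A 3; H 6; E 6; F 8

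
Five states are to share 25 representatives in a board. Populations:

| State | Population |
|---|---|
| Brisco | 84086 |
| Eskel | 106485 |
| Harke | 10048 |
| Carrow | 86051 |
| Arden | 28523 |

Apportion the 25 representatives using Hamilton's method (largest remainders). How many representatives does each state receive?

Total 315193; standard divisor 315193/25 ≈ 12607.72.
Standard quotas: Brisco 6.6694, Eskel 8.4460, Harke 0.7970, Carrow 6.8253, Arden 2.2623.
Lower quotas: Brisco 6, Eskel 8, Harke 0, Carrow 6, Arden 2 (sum 22, leaving 3 seats).
Remainders in descending order: Carrow 0.8253, Harke 0.7970, Brisco 0.6694, Eskel 0.4460, Arden 0.2623.
Largest remainders: Carrow, Harke, Brisco receive the extra seats.

Brisco 7, Eskel 8, Harke 1, Carrow 7, Arden 2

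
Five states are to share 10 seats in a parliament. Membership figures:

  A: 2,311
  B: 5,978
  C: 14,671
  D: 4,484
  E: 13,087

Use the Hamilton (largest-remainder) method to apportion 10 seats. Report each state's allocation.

A 1, B 1, C 4, D 1, E 3

Total 40531; standard divisor 40531/10 ≈ 4053.1.
Standard quotas: A 0.5702, B 1.4749, C 3.6197, D 1.1063, E 3.2289.
Lower quotas: A 0, B 1, C 3, D 1, E 3 (sum 8, leaving 2 seats).
Remainders in descending order: C 0.6197, A 0.5702, B 0.4749, E 0.2289, D 0.1063.
The surplus seats go to C, A.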